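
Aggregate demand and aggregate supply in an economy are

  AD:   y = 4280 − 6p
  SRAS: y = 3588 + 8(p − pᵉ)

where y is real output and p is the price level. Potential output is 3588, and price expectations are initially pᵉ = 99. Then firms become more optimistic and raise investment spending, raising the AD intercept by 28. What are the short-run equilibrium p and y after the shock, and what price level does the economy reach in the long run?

Short run: p = 108, y = 3660. Long run: p = 120.

AD shifts right: new AD is y = 4308 − 6p. With pᵉ = 99, SRAS is y = 2796 + 8p.
Short run: 4308 − 6p = 2796 + 8p gives 1512 = 14p, so p = 108 and y = 4308 − 6·108 = 3660.
y = 3660 is above potential 3588; expectations adjust and SRAS shifts left until y = 3588.
Long run: on the new AD curve, 3588 = 4308 − 6p gives p = 120.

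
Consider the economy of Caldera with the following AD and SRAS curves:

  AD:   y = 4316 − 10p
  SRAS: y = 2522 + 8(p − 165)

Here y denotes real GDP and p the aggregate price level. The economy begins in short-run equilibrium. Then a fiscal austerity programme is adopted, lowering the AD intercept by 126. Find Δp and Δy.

Δp = -7, Δy = -56

This is a negative demand shock: AD shifts left.
New AD: y = 4190 − 10p.
SRAS can be written y = 1202 + 8p.
Set AD = SRAS: 4190 − 10p = 1202 + 8p, so 2988 = 18p and p = 166.
y = 4190 − 10·166 = 2530.
Initially p = 173, y = 2586, so Δp = -7 and Δy = -56.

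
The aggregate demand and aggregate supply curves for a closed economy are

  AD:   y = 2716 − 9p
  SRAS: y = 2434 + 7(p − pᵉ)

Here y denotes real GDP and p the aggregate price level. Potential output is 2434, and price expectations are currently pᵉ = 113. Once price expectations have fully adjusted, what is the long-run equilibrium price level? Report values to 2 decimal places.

Long-run p = 31.33

Short run: with pᵉ = 113, SRAS is y = 1643 + 7p. Setting AD = SRAS gives 1073 = 16p, so p = 67.06 and y = 2716 − 9p = 2112.44.
Output 2112.44 is below potential 2434, so over time expected prices fall and SRAS shifts right until y returns to 2434.
Long run: y = 2434 on the AD curve gives 2434 = 2716 − 9p, so p = 31.33.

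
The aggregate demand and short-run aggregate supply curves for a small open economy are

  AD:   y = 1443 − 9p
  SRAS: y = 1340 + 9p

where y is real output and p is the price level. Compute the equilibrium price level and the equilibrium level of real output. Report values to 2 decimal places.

Set AD = SRAS: 1443 − 9p = 1340 + 9p, so 103 = 18p and p = 5.72.
Substituting into AD, y = 1443 − 9p = 1391.50.

p = 5.72, y = 1391.50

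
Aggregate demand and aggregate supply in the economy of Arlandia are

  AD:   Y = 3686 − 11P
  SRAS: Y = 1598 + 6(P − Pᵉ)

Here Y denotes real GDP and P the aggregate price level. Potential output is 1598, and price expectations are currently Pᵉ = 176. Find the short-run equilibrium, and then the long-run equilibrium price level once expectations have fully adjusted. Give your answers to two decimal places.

Short run: P = 184.94, Y = 1651.65. Long run: P = 189.82.

Short run: with Pᵉ = 176, SRAS is Y = 542 + 6P. Setting AD = SRAS gives 3144 = 17P, so P = 184.94 and Y = 3686 − 11P = 1651.65.
Output 1651.65 is above potential 1598, so over time expected prices rise and SRAS shifts left until Y returns to 1598.
Long run: Y = 1598 on the AD curve gives 1598 = 3686 − 11P, so P = 189.82.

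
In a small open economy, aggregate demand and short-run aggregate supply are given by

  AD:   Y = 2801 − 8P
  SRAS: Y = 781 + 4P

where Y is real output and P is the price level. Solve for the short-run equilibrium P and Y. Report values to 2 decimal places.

Set AD = SRAS: 2801 − 8P = 781 + 4P, so 2020 = 12P and P = 168.33.
Substituting into AD, Y = 2801 − 8P = 1454.33.

P = 168.33, Y = 1454.33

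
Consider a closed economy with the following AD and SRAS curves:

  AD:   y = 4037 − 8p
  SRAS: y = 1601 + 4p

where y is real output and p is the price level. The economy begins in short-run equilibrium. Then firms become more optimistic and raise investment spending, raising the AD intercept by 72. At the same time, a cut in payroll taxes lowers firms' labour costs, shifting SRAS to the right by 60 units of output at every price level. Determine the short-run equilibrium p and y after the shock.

p = 204, y = 2477

After both shocks: AD is y = 4109 − 8p and SRAS is y = 1661 + 4p.
Setting them equal: 2448 = 12p, so p = 204.
y = 4109 − 8·204 = 2477.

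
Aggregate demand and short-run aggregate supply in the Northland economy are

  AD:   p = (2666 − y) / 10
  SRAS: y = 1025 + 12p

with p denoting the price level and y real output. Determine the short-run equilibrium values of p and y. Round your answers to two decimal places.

p = 74.59, y = 1920.09

Rearrange AD to y = 2666 − 10p.
Set AD = SRAS: 2666 − 10p = 1025 + 12p, so 1641 = 22p and p = 74.59.
Substituting into AD, y = 2666 − 10p = 1920.09.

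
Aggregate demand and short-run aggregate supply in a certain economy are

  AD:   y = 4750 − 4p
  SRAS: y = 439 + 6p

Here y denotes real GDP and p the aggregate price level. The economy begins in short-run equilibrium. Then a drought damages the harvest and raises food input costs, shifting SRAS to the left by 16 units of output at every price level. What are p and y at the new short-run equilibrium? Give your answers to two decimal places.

p = 432.70, y = 3019.20

This is a negative supply shock: SRAS shifts left.
New SRAS: y = 423 + 6p.
Set AD = SRAS: 4750 − 4p = 423 + 6p, so 4327 = 10p and p = 432.70.
Substituting into AD, y = 3019.20.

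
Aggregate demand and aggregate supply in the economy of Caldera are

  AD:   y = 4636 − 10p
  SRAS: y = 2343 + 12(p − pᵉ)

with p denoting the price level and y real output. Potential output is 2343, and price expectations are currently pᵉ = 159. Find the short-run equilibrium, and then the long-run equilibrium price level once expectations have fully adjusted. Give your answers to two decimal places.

Short run: p = 190.95, y = 2726.45. Long run: p = 229.30.

Short run: with pᵉ = 159, SRAS is y = 435 + 12p. Setting AD = SRAS gives 4201 = 22p, so p = 190.95 and y = 4636 − 10p = 2726.45.
Output 2726.45 is above potential 2343, so over time expected prices rise and SRAS shifts left until y returns to 2343.
Long run: y = 2343 on the AD curve gives 2343 = 4636 − 10p, so p = 229.30.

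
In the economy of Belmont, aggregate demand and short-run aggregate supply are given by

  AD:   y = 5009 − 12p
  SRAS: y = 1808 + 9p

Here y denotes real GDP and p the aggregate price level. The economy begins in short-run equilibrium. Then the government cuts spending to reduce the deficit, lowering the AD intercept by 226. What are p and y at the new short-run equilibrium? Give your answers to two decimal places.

p = 141.67, y = 3083.00

This is a negative demand shock: AD shifts left.
New AD: y = 4783 − 12p.
Set AD = SRAS: 4783 − 12p = 1808 + 9p, so 2975 = 21p and p = 141.67.
Substituting into AD, y = 3083.00.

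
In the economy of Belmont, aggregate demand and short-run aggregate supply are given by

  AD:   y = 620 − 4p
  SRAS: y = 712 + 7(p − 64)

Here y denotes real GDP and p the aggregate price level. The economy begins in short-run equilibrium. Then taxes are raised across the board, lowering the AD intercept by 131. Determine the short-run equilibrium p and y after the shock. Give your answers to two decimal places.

p = 20.45, y = 407.18

This is a negative demand shock: AD shifts left.
New AD: y = 489 − 4p.
SRAS can be written y = 264 + 7p.
Set AD = SRAS: 489 − 4p = 264 + 7p, so 225 = 11p and p = 20.45.
Substituting into AD, y = 407.18.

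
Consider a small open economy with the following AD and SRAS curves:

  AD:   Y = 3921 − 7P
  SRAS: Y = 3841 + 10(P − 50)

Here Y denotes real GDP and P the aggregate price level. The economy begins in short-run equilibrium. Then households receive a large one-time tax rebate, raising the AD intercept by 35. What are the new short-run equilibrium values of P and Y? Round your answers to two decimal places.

P = 36.18, Y = 3702.76

This is a positive demand shock: AD shifts right.
New AD: Y = 3956 − 7P.
SRAS can be written Y = 3341 + 10P.
Set AD = SRAS: 3956 − 7P = 3341 + 10P, so 615 = 17P and P = 36.18.
Substituting into AD, Y = 3702.76.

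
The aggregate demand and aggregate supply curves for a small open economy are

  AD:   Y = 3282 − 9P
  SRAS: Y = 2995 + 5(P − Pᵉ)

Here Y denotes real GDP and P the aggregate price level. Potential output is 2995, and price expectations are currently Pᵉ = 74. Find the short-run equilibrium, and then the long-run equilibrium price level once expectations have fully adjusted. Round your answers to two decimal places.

Short run: with Pᵉ = 74, SRAS is Y = 2625 + 5P. Setting AD = SRAS gives 657 = 14P, so P = 46.93 and Y = 3282 − 9P = 2859.64.
Output 2859.64 is below potential 2995, so over time expected prices fall and SRAS shifts right until Y returns to 2995.
Long run: Y = 2995 on the AD curve gives 2995 = 3282 − 9P, so P = 31.89.

Short run: P = 46.93, Y = 2859.64. Long run: P = 31.89.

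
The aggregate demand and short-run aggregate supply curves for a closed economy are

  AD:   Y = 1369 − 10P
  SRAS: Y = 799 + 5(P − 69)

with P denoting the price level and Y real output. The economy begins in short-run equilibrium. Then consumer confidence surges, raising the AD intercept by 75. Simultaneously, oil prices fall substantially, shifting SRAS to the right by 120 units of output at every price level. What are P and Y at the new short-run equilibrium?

After both shocks: AD is Y = 1444 − 10P and SRAS is Y = 574 + 5P.
Setting them equal: 870 = 15P, so P = 58.
Y = 1444 − 10·58 = 864.

P = 58, Y = 864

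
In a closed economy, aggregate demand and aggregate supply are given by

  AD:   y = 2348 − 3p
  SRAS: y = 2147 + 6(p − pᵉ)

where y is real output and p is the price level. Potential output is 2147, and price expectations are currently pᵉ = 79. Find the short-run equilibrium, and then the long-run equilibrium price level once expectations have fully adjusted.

Short run: p = 75, y = 2123. Long run: p = 67.

Short run: with pᵉ = 79, SRAS is y = 1673 + 6p. Setting AD = SRAS gives 675 = 9p, so p = 75 and y = 2348 − 3·75 = 2123.
Output 2123 is below potential 2147, so over time expected prices fall and SRAS shifts right until y returns to 2147.
Long run: y = 2147 on the AD curve gives 2147 = 2348 − 3p, so p = 67.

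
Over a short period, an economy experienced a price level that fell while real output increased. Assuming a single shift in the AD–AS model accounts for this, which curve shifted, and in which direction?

SRAS shifted right

P fell and Y rose. An AD shift moves P and Y in the same direction; an SRAS shift moves them in opposite directions.
Here P and Y moved in opposite directions, so the SRAS curve shifted.
Since Y rose, SRAS shifted right.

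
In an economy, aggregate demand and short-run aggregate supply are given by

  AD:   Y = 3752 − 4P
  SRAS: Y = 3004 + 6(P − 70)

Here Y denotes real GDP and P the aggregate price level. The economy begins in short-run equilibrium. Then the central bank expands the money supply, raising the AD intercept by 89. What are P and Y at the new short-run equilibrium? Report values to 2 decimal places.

P = 125.70, Y = 3338.20

This is a positive demand shock: AD shifts right.
New AD: Y = 3841 − 4P.
SRAS can be written Y = 2584 + 6P.
Set AD = SRAS: 3841 − 4P = 2584 + 6P, so 1257 = 10P and P = 125.70.
Substituting into AD, Y = 3338.20.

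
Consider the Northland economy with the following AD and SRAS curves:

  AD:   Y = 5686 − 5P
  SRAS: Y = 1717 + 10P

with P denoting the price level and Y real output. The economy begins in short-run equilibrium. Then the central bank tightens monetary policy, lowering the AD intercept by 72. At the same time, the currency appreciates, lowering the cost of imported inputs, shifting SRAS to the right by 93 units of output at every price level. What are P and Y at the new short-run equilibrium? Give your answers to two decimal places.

After both shocks: AD is Y = 5614 − 5P and SRAS is Y = 1810 + 10P.
Setting them equal: 3804 = 15P, so P = 253.60.
Substituting into AD, Y = 4346.00.

P = 253.60, Y = 4346.00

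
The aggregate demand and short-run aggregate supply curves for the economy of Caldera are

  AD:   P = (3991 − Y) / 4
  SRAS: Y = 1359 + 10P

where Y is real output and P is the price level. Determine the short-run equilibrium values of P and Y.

Rearrange AD to Y = 3991 − 4P.
Set AD = SRAS: 3991 − 4P = 1359 + 10P, so 2632 = 14P and P = 188.
Then Y = 3991 − 4·188 = 3239.

P = 188, Y = 3239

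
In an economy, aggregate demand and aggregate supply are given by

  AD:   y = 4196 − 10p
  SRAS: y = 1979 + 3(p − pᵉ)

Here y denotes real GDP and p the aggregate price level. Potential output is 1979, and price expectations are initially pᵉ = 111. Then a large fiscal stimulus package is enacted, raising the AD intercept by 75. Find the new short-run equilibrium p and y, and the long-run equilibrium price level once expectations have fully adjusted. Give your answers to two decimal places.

AD shifts right: new AD is y = 4271 − 10p. With pᵉ = 111, SRAS is y = 1646 + 3p.
Short run: 4271 − 10p = 1646 + 3p gives 2625 = 13p, so p = 201.92 and y = 4271 − 10p = 2251.77.
y = 2251.77 is above potential 1979; expectations adjust and SRAS shifts left until y = 1979.
Long run: on the new AD curve, 1979 = 4271 − 10p gives p = 229.20.

Short run: p = 201.92, y = 2251.77. Long run: p = 229.20.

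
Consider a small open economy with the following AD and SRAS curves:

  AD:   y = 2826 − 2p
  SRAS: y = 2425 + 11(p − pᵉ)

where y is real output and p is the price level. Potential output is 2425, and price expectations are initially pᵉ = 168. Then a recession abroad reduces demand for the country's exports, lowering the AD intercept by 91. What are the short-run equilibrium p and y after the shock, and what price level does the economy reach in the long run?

Short run: p = 166, y = 2403. Long run: p = 155.

AD shifts left: new AD is y = 2735 − 2p. With pᵉ = 168, SRAS is y = 577 + 11p.
Short run: 2735 − 2p = 577 + 11p gives 2158 = 13p, so p = 166 and y = 2735 − 2·166 = 2403.
y = 2403 is below potential 2425; expectations adjust and SRAS shifts right until y = 2425.
Long run: on the new AD curve, 2425 = 2735 − 2p gives p = 155.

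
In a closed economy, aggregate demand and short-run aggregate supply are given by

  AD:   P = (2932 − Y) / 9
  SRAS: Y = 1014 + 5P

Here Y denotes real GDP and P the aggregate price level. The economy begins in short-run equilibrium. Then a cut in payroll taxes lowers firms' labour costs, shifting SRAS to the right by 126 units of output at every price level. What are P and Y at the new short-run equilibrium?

This is a positive supply shock: SRAS shifts right.
New SRAS: Y = 1140 + 5P.
Set AD = SRAS: 2932 − 9P = 1140 + 5P, so 1792 = 14P and P = 128.
Y = 2932 − 9·128 = 1780.

P = 128, Y = 1780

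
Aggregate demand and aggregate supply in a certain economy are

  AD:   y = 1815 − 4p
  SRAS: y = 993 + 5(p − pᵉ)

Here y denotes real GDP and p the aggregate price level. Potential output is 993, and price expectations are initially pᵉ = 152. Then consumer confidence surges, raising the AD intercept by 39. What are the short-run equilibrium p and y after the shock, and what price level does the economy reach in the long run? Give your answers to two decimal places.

Short run: p = 180.11, y = 1133.56. Long run: p = 215.25.

AD shifts right: new AD is y = 1854 − 4p. With pᵉ = 152, SRAS is y = 233 + 5p.
Short run: 1854 − 4p = 233 + 5p gives 1621 = 9p, so p = 180.11 and y = 1854 − 4p = 1133.56.
y = 1133.56 is above potential 993; expectations adjust and SRAS shifts left until y = 993.
Long run: on the new AD curve, 993 = 1854 − 4p gives p = 215.25.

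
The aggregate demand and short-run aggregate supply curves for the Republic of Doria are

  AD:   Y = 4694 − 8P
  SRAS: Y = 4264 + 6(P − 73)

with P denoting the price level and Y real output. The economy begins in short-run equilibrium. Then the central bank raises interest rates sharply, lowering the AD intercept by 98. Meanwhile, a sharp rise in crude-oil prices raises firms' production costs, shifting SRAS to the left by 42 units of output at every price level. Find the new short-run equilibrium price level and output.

P = 58, Y = 4132

After both shocks: AD is Y = 4596 − 8P and SRAS is Y = 3784 + 6P.
Setting them equal: 812 = 14P, so P = 58.
Y = 4596 − 8·58 = 4132.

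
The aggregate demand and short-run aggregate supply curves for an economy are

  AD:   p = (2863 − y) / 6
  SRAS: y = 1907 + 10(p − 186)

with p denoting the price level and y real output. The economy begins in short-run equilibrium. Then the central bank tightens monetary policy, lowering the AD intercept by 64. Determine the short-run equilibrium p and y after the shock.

p = 172, y = 1767

This is a negative demand shock: AD shifts left.
New AD: y = 2799 − 6p.
SRAS can be written y = 47 + 10p.
Set AD = SRAS: 2799 − 6p = 47 + 10p, so 2752 = 16p and p = 172.
y = 2799 − 6·172 = 1767.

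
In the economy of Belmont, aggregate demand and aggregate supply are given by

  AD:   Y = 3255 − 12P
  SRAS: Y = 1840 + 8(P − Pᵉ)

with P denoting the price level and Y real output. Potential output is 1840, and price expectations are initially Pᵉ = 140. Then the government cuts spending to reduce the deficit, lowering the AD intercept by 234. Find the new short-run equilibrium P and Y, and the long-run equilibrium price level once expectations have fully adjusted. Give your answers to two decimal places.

AD shifts left: new AD is Y = 3021 − 12P. With Pᵉ = 140, SRAS is Y = 720 + 8P.
Short run: 3021 − 12P = 720 + 8P gives 2301 = 20P, so P = 115.05 and Y = 3021 − 12P = 1640.40.
Y = 1640.40 is below potential 1840; expectations adjust and SRAS shifts right until Y = 1840.
Long run: on the new AD curve, 1840 = 3021 − 12P gives P = 98.42.

Short run: P = 115.05, Y = 1640.40. Long run: P = 98.42.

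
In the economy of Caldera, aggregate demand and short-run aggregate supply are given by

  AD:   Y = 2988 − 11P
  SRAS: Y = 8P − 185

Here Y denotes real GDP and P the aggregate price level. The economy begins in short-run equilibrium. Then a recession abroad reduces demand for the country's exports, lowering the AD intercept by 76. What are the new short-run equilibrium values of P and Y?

P = 163, Y = 1119

This is a negative demand shock: AD shifts left.
New AD: Y = 2912 − 11P.
Set AD = SRAS: 2912 − 11P = 8P − 185, so 3097 = 19P and P = 163.
Y = 2912 − 11·163 = 1119.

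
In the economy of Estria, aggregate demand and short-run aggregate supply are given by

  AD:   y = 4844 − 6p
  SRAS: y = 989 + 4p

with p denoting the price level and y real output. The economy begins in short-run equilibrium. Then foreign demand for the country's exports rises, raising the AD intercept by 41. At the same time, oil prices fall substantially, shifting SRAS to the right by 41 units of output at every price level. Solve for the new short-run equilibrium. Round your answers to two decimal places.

After both shocks: AD is y = 4885 − 6p and SRAS is y = 1030 + 4p.
Setting them equal: 3855 = 10p, so p = 385.50.
Substituting into AD, y = 2572.00.

p = 385.50, y = 2572.00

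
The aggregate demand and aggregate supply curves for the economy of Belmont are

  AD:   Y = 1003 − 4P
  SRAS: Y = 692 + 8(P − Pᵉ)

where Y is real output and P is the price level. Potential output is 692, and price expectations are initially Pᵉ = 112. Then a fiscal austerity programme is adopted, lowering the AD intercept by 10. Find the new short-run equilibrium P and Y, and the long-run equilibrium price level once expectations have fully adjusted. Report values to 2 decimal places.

AD shifts left: new AD is Y = 993 − 4P. With Pᵉ = 112, SRAS is Y = 8P − 204.
Short run: 993 − 4P = 8P − 204 gives 1197 = 12P, so P = 99.75 and Y = 993 − 4P = 594.00.
Y = 594.00 is below potential 692; expectations adjust and SRAS shifts right until Y = 692.
Long run: on the new AD curve, 692 = 993 − 4P gives P = 75.25.

Short run: P = 99.75, Y = 594.00. Long run: P = 75.25.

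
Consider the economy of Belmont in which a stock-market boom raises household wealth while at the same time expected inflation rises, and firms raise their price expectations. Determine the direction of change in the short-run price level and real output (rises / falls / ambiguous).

Price level: rises; output: ambiguous

The first event is a positive demand shock: AD shifts right, which by itself pushes P up and Y up.
The second is an adverse supply shock: SRAS shifts left, which by itself pushes P up and Y down.
Both shocks push P up, so P rises. The two shocks push Y in opposite directions, so the effect on Y is ambiguous.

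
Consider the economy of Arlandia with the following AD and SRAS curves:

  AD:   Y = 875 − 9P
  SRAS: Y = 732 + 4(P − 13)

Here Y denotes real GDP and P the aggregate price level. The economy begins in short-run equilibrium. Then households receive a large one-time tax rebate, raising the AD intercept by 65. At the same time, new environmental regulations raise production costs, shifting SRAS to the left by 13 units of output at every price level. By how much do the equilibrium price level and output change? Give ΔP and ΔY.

After both shocks: AD is Y = 940 − 9P and SRAS is Y = 667 + 4P.
Setting them equal: 273 = 13P, so P = 21.
Y = 940 − 9·21 = 751.
Initially P = 15, Y = 740, so ΔP = +6 and ΔY = +11.

ΔP = +6, ΔY = +11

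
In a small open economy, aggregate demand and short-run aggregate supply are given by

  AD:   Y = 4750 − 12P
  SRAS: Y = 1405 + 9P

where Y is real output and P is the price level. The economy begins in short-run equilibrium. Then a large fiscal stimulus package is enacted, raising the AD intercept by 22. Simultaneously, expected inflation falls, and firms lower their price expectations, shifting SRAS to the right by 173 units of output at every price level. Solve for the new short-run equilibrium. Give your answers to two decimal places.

After both shocks: AD is Y = 4772 − 12P and SRAS is Y = 1578 + 9P.
Setting them equal: 3194 = 21P, so P = 152.10.
Substituting into AD, Y = 2946.86.

P = 152.10, Y = 2946.86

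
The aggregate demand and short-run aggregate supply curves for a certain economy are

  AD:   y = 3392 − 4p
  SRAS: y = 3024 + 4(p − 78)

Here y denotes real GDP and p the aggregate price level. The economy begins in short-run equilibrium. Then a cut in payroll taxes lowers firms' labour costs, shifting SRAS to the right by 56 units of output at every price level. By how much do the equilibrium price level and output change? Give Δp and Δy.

This is a positive supply shock: SRAS shifts right.
New SRAS: y = 2768 + 4p.
Set AD = SRAS: 3392 − 4p = 2768 + 4p, so 624 = 8p and p = 78.
y = 3392 − 4·78 = 3080.
Initially p = 85, y = 3052, so Δp = -7 and Δy = +28.

Δp = -7, Δy = +28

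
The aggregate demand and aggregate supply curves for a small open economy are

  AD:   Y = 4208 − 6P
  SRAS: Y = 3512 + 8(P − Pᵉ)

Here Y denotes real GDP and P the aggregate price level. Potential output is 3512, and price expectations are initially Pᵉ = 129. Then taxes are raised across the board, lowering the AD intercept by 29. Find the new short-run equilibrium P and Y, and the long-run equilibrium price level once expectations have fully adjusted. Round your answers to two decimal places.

AD shifts left: new AD is Y = 4179 − 6P. With Pᵉ = 129, SRAS is Y = 2480 + 8P.
Short run: 4179 − 6P = 2480 + 8P gives 1699 = 14P, so P = 121.36 and Y = 4179 − 6P = 3450.86.
Y = 3450.86 is below potential 3512; expectations adjust and SRAS shifts right until Y = 3512.
Long run: on the new AD curve, 3512 = 4179 − 6P gives P = 111.17.

Short run: P = 121.36, Y = 3450.86. Long run: P = 111.17.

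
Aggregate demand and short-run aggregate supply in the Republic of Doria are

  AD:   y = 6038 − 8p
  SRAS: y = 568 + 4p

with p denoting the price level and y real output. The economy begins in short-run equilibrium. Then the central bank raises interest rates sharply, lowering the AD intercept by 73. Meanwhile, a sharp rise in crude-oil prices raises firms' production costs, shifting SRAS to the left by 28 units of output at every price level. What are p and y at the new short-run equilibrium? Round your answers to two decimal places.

p = 452.08, y = 2348.33

After both shocks: AD is y = 5965 − 8p and SRAS is y = 540 + 4p.
Setting them equal: 5425 = 12p, so p = 452.08.
Substituting into AD, y = 2348.33.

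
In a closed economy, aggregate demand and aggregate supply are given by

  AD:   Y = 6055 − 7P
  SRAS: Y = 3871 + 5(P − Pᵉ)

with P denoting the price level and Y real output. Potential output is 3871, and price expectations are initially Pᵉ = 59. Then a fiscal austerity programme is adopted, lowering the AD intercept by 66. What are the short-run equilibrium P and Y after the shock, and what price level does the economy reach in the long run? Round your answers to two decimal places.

AD shifts left: new AD is Y = 5989 − 7P. With Pᵉ = 59, SRAS is Y = 3576 + 5P.
Short run: 5989 − 7P = 3576 + 5P gives 2413 = 12P, so P = 201.08 and Y = 5989 − 7P = 4581.42.
Y = 4581.42 is above potential 3871; expectations adjust and SRAS shifts left until Y = 3871.
Long run: on the new AD curve, 3871 = 5989 − 7P gives P = 302.57.

Short run: P = 201.08, Y = 4581.42. Long run: P = 302.57.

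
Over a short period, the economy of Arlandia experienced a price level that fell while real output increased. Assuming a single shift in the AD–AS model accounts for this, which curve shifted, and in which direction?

SRAS shifted right

P fell and Y rose. An AD shift moves P and Y in the same direction; an SRAS shift moves them in opposite directions.
Here P and Y moved in opposite directions, so the SRAS curve shifted.
Since Y rose, SRAS shifted right.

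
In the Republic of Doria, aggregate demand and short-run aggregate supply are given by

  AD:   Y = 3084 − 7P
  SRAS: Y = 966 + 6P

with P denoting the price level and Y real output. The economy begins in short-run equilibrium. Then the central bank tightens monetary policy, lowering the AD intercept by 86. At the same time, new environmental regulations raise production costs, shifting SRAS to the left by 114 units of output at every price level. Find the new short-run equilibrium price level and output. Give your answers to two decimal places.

After both shocks: AD is Y = 2998 − 7P and SRAS is Y = 852 + 6P.
Setting them equal: 2146 = 13P, so P = 165.08.
Substituting into AD, Y = 1842.46.

P = 165.08, Y = 1842.46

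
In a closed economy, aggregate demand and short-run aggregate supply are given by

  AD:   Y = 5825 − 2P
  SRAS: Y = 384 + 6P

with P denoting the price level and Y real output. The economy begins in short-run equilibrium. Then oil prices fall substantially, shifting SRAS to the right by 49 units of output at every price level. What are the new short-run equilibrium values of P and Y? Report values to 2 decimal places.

P = 674.00, Y = 4477.00

This is a positive supply shock: SRAS shifts right.
New SRAS: Y = 433 + 6P.
Set AD = SRAS: 5825 − 2P = 433 + 6P, so 5392 = 8P and P = 674.00.
Substituting into AD, Y = 4477.00.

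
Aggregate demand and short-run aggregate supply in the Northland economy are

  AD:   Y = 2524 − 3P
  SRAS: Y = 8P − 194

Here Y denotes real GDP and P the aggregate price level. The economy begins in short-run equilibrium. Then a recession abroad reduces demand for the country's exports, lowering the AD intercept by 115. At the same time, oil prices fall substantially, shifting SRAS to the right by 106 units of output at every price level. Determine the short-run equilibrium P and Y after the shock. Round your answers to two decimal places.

After both shocks: AD is Y = 2409 − 3P and SRAS is Y = 8P − 88.
Setting them equal: 2497 = 11P, so P = 227.00.
Substituting into AD, Y = 1728.00.

P = 227.00, Y = 1728.00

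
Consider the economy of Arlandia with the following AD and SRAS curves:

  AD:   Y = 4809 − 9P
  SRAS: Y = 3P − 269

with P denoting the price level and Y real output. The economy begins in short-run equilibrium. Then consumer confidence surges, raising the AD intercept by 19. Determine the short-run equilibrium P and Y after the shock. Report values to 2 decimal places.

P = 424.75, Y = 1005.25

This is a positive demand shock: AD shifts right.
New AD: Y = 4828 − 9P.
Set AD = SRAS: 4828 − 9P = 3P − 269, so 5097 = 12P and P = 424.75.
Substituting into AD, Y = 1005.25.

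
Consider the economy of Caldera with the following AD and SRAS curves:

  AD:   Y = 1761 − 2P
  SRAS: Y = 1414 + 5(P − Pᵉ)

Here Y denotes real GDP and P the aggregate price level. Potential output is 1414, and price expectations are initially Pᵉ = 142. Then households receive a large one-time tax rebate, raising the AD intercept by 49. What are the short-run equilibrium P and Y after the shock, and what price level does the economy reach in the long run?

AD shifts right: new AD is Y = 1810 − 2P. With Pᵉ = 142, SRAS is Y = 704 + 5P.
Short run: 1810 − 2P = 704 + 5P gives 1106 = 7P, so P = 158 and Y = 1810 − 2·158 = 1494.
Y = 1494 is above potential 1414; expectations adjust and SRAS shifts left until Y = 1414.
Long run: on the new AD curve, 1414 = 1810 − 2P gives P = 198.

Short run: P = 158, Y = 1494. Long run: P = 198.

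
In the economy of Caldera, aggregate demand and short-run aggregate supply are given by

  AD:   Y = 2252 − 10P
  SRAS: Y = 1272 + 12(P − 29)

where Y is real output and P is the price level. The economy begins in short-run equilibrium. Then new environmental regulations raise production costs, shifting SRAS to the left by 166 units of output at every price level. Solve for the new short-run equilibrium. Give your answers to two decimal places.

This is a negative supply shock: SRAS shifts left.
New SRAS: Y = 758 + 12P.
Set AD = SRAS: 2252 − 10P = 758 + 12P, so 1494 = 22P and P = 67.91.
Substituting into AD, Y = 1572.91.

P = 67.91, Y = 1572.91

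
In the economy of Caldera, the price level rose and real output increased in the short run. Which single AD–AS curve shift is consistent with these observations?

P rose and Y rose. An AD shift moves P and Y in the same direction; an SRAS shift moves them in opposite directions.
Here P and Y moved in the same direction, so the AD curve shifted.
Since Y rose, AD shifted right.

AD shifted right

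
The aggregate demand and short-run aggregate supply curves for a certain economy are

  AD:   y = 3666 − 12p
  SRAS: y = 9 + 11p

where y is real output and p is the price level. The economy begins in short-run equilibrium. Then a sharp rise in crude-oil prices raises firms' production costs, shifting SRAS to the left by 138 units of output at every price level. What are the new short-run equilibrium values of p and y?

This is a negative supply shock: SRAS shifts left.
New SRAS: y = 11p − 129.
Set AD = SRAS: 3666 − 12p = 11p − 129, so 3795 = 23p and p = 165.
y = 3666 − 12·165 = 1686.

p = 165, y = 1686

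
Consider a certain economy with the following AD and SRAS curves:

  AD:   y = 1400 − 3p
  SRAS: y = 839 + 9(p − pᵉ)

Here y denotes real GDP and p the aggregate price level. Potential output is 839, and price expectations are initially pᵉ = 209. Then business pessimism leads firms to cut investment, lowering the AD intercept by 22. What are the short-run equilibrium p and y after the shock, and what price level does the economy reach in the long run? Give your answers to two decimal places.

AD shifts left: new AD is y = 1378 − 3p. With pᵉ = 209, SRAS is y = 9p − 1042.
Short run: 1378 − 3p = 9p − 1042 gives 2420 = 12p, so p = 201.67 and y = 1378 − 3p = 773.00.
y = 773.00 is below potential 839; expectations adjust and SRAS shifts right until y = 839.
Long run: on the new AD curve, 839 = 1378 − 3p gives p = 179.67.

Short run: p = 201.67, y = 773.00. Long run: p = 179.67.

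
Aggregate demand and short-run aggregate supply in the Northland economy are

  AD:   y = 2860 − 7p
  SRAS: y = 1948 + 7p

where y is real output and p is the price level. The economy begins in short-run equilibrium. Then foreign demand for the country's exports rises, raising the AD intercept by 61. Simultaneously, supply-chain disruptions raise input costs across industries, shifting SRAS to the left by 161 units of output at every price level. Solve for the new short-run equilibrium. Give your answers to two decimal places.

After both shocks: AD is y = 2921 − 7p and SRAS is y = 1787 + 7p.
Setting them equal: 1134 = 14p, so p = 81.00.
Substituting into AD, y = 2354.00.

p = 81.00, y = 2354.00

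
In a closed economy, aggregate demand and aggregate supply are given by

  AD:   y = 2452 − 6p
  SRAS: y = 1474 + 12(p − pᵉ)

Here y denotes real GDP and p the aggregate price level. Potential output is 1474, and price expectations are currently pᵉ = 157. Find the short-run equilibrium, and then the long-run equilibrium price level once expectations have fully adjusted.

Short run: with pᵉ = 157, SRAS is y = 12p − 410. Setting AD = SRAS gives 2862 = 18p, so p = 159 and y = 2452 − 6·159 = 1498.
Output 1498 is above potential 1474, so over time expected prices rise and SRAS shifts left until y returns to 1474.
Long run: y = 1474 on the AD curve gives 1474 = 2452 − 6p, so p = 163.

Short run: p = 159, y = 1498. Long run: p = 163.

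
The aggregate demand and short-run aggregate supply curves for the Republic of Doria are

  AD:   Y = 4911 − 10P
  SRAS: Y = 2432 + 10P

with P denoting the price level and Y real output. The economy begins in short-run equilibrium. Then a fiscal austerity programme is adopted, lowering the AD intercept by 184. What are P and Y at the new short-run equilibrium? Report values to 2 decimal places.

This is a negative demand shock: AD shifts left.
New AD: Y = 4727 − 10P.
Set AD = SRAS: 4727 − 10P = 2432 + 10P, so 2295 = 20P and P = 114.75.
Substituting into AD, Y = 3579.50.

P = 114.75, Y = 3579.50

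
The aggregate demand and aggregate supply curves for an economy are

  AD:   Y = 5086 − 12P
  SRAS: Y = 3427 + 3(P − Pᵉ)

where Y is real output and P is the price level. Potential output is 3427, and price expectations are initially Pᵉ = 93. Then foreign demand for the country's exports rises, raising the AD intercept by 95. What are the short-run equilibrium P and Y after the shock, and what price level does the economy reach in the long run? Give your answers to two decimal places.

AD shifts right: new AD is Y = 5181 − 12P. With Pᵉ = 93, SRAS is Y = 3148 + 3P.
Short run: 5181 − 12P = 3148 + 3P gives 2033 = 15P, so P = 135.53 and Y = 5181 − 12P = 3554.60.
Y = 3554.60 is above potential 3427; expectations adjust and SRAS shifts left until Y = 3427.
Long run: on the new AD curve, 3427 = 5181 − 12P gives P = 146.17.

Short run: P = 135.53, Y = 3554.60. Long run: P = 146.17.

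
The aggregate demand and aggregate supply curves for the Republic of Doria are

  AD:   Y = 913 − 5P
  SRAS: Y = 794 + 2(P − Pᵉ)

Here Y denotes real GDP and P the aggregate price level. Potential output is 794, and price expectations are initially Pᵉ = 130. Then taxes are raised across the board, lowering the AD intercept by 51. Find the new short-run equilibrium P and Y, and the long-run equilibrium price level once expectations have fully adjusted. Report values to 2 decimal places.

Short run: P = 46.86, Y = 627.71. Long run: P = 13.60.

AD shifts left: new AD is Y = 862 − 5P. With Pᵉ = 130, SRAS is Y = 534 + 2P.
Short run: 862 − 5P = 534 + 2P gives 328 = 7P, so P = 46.86 and Y = 862 − 5P = 627.71.
Y = 627.71 is below potential 794; expectations adjust and SRAS shifts right until Y = 794.
Long run: on the new AD curve, 794 = 862 − 5P gives P = 13.60.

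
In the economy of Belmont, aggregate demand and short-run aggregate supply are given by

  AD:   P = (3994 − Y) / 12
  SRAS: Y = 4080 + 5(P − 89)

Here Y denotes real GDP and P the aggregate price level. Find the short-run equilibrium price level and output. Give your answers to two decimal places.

P = 21.12, Y = 3740.59

Write SRAS as Y = 4080 + 5P − 445 = 3635 + 5P.
Rearrange AD to Y = 3994 − 12P.
Set AD = SRAS: 3994 − 12P = 3635 + 5P, so 359 = 17P and P = 21.12.
Substituting into AD, Y = 3994 − 12P = 3740.59.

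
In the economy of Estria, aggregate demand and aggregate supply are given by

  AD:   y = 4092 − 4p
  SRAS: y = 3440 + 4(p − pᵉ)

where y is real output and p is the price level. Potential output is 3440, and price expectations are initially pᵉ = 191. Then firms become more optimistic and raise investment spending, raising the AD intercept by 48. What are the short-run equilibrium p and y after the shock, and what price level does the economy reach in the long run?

Short run: p = 183, y = 3408. Long run: p = 175.

AD shifts right: new AD is y = 4140 − 4p. With pᵉ = 191, SRAS is y = 2676 + 4p.
Short run: 4140 − 4p = 2676 + 4p gives 1464 = 8p, so p = 183 and y = 4140 − 4·183 = 3408.
y = 3408 is below potential 3440; expectations adjust and SRAS shifts right until y = 3440.
Long run: on the new AD curve, 3440 = 4140 − 4p gives p = 175.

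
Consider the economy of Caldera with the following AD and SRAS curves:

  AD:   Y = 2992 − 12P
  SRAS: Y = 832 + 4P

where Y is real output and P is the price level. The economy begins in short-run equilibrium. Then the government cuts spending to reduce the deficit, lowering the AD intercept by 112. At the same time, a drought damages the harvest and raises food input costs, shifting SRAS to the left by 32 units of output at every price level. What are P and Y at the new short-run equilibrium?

P = 130, Y = 1320

After both shocks: AD is Y = 2880 − 12P and SRAS is Y = 800 + 4P.
Setting them equal: 2080 = 16P, so P = 130.
Y = 2880 − 12·130 = 1320.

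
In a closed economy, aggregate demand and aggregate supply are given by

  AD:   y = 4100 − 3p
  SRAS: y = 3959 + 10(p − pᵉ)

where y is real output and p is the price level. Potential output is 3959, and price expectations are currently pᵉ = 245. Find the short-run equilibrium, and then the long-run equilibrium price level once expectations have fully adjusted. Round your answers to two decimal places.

Short run: p = 199.31, y = 3502.08. Long run: p = 47.00.

Short run: with pᵉ = 245, SRAS is y = 1509 + 10p. Setting AD = SRAS gives 2591 = 13p, so p = 199.31 and y = 4100 − 3p = 3502.08.
Output 3502.08 is below potential 3959, so over time expected prices fall and SRAS shifts right until y returns to 3959.
Long run: y = 3959 on the AD curve gives 3959 = 4100 − 3p, so p = 47.00.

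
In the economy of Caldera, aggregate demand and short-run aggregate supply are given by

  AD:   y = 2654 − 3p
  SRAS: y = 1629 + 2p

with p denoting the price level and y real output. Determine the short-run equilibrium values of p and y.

Set AD = SRAS: 2654 − 3p = 1629 + 2p, so 1025 = 5p and p = 205.
Then y = 2654 − 3·205 = 2039.

p = 205, y = 2039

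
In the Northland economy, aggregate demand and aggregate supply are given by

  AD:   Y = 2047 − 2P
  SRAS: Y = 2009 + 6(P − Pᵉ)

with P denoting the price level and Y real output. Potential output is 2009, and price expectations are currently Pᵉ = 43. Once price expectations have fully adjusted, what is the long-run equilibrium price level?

Short run: with Pᵉ = 43, SRAS is Y = 1751 + 6P. Setting AD = SRAS gives 296 = 8P, so P = 37 and Y = 2047 − 2·37 = 1973.
Output 1973 is below potential 2009, so over time expected prices fall and SRAS shifts right until Y returns to 2009.
Long run: Y = 2009 on the AD curve gives 2009 = 2047 − 2P, so P = 19.

Long-run P = 19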